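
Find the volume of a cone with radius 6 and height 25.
Volume = (1/3) * pi * r² * h
Volume = (1/3) * pi * 6² * 25
Volume = (1/3) * pi * 36 * 25
Volume = (1/3) * pi * 900
Volume = 942.48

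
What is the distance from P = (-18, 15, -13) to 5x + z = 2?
d = |5(-18) + 0(15) + 1(-13) - (2)| / √(5² + 0² + 1²) = 105/√26 = 20.59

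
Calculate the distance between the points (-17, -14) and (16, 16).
Using the distance formula: d = sqrt((x₂-x₁)² + (y₂-y₁)²)
dx = 16 - (-17) = 33
dy = 16 - (-14) = 30
d = sqrt(33² + 30²) = sqrt(1089 + 900) = sqrt(1989) = 44.60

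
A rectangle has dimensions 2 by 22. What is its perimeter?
Perimeter = 2 * (length + width)
Perimeter = 2 * (2 + 22)
Perimeter = 2 * 24
Perimeter = 48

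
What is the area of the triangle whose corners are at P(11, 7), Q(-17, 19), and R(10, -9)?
Using the coordinate formula: Area = (1/2)|x₁(y₂-y₃) + x₂(y₃-y₁) + x₃(y₁-y₂)|
Area = (1/2)|11(19-(-9)) + (-17)((-9)-7) + 10(7-19)|
Area = (1/2)|11*28 + (-17)*(-16) + 10*(-12)|
Area = (1/2)|308 + 272 + (-120)|
Area = (1/2)*460 = 230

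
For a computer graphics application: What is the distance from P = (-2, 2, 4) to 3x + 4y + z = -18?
d = |3(-2) + 4(2) + 1(4) - (-18)| / √(3² + 4² + 1²) = 24/√26 = 4.707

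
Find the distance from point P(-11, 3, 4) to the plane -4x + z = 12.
d = |(-4)(-11) + 0(3) + 1(4) - (12)| / √((-4)² + 0² + 1²) = 36/√17 = 8.731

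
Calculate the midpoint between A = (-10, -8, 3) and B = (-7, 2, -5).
Midpoint = ((-10-7)/2, (-8+2)/2, (3-5)/2) = (-8.5, -3, -1)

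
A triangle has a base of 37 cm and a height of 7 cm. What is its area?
Area = (1/2) * base * height
Area = (1/2) * 37 * 7
Area = 129.50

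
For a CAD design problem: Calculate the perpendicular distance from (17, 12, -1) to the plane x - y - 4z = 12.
d = |1(17) + (-1)(12) + (-4)(-1) - (12)| / √(1² + (-1)² + (-4)²) = 3/√18 = 0.7071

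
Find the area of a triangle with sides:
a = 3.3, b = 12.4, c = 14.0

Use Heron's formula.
s = (a+b+c)/2 = (3.3+12.4+14.0)/2 = 14.85
A = √(s(s-a)(s-b)(s-c)) = √(14.85·11.55·2.45·0.85)
A = √357.185 = 18.9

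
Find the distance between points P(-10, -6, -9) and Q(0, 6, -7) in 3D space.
d = √[(10)² + (12)² + (2)²] = √248 = 15.75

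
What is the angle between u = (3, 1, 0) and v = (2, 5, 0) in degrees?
u·v = 11, |u|² = 10, |v|² = 29
cos θ = 11/√290 ≈ 0.6459
θ ≈ 49.76°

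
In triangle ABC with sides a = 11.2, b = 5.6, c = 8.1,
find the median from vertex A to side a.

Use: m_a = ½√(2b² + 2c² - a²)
m_a = ½√(2·5.6² + 2·8.1² - 11.2²)
m_a = ½√(62.72 + 131.22 - 125.44) = ½√68.5 = 4.138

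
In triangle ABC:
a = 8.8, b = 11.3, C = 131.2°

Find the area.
Using A = ½ab·sin(C):
A = ½·8.8·11.3·sin(131.2°) = ½·99.44·0.752415 = 37.41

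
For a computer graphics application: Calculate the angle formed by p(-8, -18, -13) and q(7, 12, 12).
p·q = -428, |p|² = 557, |q|² = 337
cos θ = -428/√187709 ≈ -0.9879
θ ≈ 171.1°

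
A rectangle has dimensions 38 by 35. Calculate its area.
Area = length * width
Area = 38 * 35
Area = 1330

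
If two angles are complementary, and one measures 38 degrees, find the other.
Complementary angles sum to 90 degrees.
Other angle = 90 - 38
Other angle = 52 degrees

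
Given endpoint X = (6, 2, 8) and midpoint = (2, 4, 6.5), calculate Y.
Y = (2×2 - 6, 2×4 - 2, 2×6.5 - 8) = (-2, 6, 5)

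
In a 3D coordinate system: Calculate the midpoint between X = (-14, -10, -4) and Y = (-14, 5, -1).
Midpoint = ((-14-14)/2, (-10+5)/2, (-4-1)/2) = (-14, -2.5, -2.5)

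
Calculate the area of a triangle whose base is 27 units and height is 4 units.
Area = (1/2) * base * height
Area = (1/2) * 27 * 4
Area = 54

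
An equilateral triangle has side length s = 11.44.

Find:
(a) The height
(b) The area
(a) Height h = s·√3/2 = 11.44·√3/2 = 9.907
(b) Area = (√3/4)·s² = (√3/4)·11.44² = (√3/4)·130.874 = 56.67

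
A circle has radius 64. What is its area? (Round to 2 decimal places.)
Area = pi * r²
Area = pi * 64²
Area = pi * 4096
Area = 12867.96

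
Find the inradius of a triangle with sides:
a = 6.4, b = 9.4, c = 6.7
s = (a+b+c)/2 = (6.4+9.4+6.7)/2 = 11.25
Area = √(s(s-a)(s-b)(s-c)) = √(11.25·4.85·1.85·4.55) = 21.4308
r = Area/s = 21.4308/11.25 = 1.905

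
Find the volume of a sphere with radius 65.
Volume = (4/3) * pi * r³
Volume = (4/3) * pi * 65³
Volume = (4/3) * pi * 274625
Volume = 1150346.51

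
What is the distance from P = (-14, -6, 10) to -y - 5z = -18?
d = |0(-14) + (-1)(-6) + (-5)(10) - (-18)| / √(0² + (-1)² + (-5)²) = 26/√26 = 5.099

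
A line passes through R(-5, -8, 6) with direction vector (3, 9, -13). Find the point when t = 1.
P(1) = (-5 + 3(1), -8 + 9(1), 6 + (-13)(1)) = (-2, 1, -7)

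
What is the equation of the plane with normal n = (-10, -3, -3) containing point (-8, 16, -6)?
d = n·P = (-10)(-8) + (-3)(16) + (-3)(-6) = 50
Plane: -10x - 3y - 3z = 50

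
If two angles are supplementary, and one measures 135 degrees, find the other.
Supplementary angles sum to 180 degrees.
Other angle = 180 - 135
Other angle = 45 degrees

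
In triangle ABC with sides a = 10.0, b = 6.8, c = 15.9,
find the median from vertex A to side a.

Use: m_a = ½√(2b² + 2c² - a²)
m_a = ½√(2·6.8² + 2·15.9² - 10.0²)
m_a = ½√(92.48 + 505.62 - 100) = ½√498.1 = 11.16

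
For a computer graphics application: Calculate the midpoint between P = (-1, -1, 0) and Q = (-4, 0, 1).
Midpoint = ((-1-4)/2, (-1+0)/2, (0+1)/2) = (-2.5, -0.5, 0.5)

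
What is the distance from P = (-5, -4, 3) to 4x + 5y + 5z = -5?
d = |4(-5) + 5(-4) + 5(3) - (-5)| / √(4² + 5² + 5²) = 20/√66 = 2.462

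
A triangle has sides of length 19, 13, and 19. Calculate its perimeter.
Perimeter = sum of all sides
Perimeter = 19 + 13 + 19
Perimeter = 51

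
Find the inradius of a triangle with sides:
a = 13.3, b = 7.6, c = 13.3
s = (a+b+c)/2 = (13.3+7.6+13.3)/2 = 17.1
Area = √(s(s-a)(s-b)(s-c)) = √(17.1·3.8·9.5·3.8) = 48.4332
r = Area/s = 48.4332/17.1 = 2.832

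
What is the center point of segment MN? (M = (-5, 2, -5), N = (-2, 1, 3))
Midpoint = ((-5-2)/2, (2+1)/2, (-5+3)/2) = (-3.5, 1.5, -1)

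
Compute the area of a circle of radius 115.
Area = pi * r²
Area = pi * 115²
Area = pi * 13225
Area = 41547.56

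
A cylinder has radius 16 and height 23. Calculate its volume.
Volume = pi * r² * h
Volume = pi * 16² * 23
Volume = pi * 256 * 23
Volume = pi * 5888
Volume = 18497.70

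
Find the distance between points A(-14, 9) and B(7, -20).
Using the distance formula: d = sqrt((x₂-x₁)² + (y₂-y₁)²)
dx = 7 - (-14) = 21
dy = (-20) - 9 = -29
d = sqrt(21² + (-29)²) = sqrt(441 + 841) = sqrt(1282) = 35.81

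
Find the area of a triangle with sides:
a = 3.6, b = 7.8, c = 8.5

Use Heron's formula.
s = (a+b+c)/2 = (3.6+7.8+8.5)/2 = 9.95
A = √(s(s-a)(s-b)(s-c)) = √(9.95·6.35·2.15·1.45)
A = √196.971 = 14.03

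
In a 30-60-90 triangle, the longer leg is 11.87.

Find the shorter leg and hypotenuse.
In a 30-60-90 triangle, sides are in ratio 1 : √3 : 2.
Long leg = short leg·√3  →  short leg = 11.87/√3 = 6.853
Hypotenuse = 2·(short leg) = 2·11.87/√3 = 13.71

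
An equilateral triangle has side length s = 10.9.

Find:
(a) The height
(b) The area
(a) Height h = s·√3/2 = 10.9·√3/2 = 9.44
(b) Area = (√3/4)·s² = (√3/4)·10.9² = (√3/4)·118.81 = 51.45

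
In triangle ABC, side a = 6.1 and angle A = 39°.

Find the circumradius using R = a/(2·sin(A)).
R = a/(2·sin(A)) = 6.1/(2·sin(39°))
R = 6.1/(2·0.629320) = 6.1/1.258641 = 4.846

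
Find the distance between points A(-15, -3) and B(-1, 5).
Using the distance formula: d = sqrt((x₂-x₁)² + (y₂-y₁)²)
dx = (-1) - (-15) = 14
dy = 5 - (-3) = 8
d = sqrt(14² + 8²) = sqrt(196 + 64) = sqrt(260) = 16.12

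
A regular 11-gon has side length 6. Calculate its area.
For a regular 11-gon with side length s = 6:
Apothem a = s / (2*tan(pi/11)) = 6 / (2*tan(pi/11)) ≈ 10.2171
Perimeter P = 11 * 6 = 66
Area = (1/2) * P * a = (1/2) * 66 * 10.2171 = 337.16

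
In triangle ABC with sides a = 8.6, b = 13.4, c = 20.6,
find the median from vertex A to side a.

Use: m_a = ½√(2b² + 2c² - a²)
m_a = ½√(2·13.4² + 2·20.6² - 8.6²)
m_a = ½√(359.12 + 848.72 - 73.96) = ½√1133.88 = 16.84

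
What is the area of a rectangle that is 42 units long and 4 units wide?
Area = length * width
Area = 42 * 4
Area = 168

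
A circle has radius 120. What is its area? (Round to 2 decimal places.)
Area = pi * r²
Area = pi * 120²
Area = pi * 14400
Area = 45238.93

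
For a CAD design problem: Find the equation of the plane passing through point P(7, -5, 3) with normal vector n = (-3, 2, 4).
d = n·P = (-3)(7) + (2)(-5) + (4)(3) = -19
Plane: -3x + 2y + 4z = -19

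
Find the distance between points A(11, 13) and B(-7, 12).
Using the distance formula: d = sqrt((x₂-x₁)² + (y₂-y₁)²)
dx = (-7) - 11 = -18
dy = 12 - 13 = -1
d = sqrt((-18)² + (-1)²) = sqrt(324 + 1) = sqrt(325) = 18.03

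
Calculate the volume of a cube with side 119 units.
Volume = s³
Volume = 119³
Volume = 1685159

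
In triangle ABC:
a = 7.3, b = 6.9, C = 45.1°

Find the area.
Using A = ½ab·sin(C):
A = ½·7.3·6.9·sin(45.1°) = ½·50.37·0.708340 = 17.84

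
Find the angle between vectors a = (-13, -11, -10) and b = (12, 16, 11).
a·b = -442, |a|² = 390, |b|² = 521
cos θ = -442/√203190 ≈ -0.9806
θ ≈ 168.7°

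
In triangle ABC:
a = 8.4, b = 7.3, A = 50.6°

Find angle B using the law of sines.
sin(B)/b = sin(A)/a
sin(B) = b·sin(A)/a = 7.3·sin(50.6°)/8.4 = 0.671542
B = arcsin(0.671542) = 42.19°  (b ≤ a, so B ≤ A and the acute solution is unique)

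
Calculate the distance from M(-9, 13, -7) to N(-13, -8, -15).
d = √[(-4)² + (-21)² + (-8)²] = √521 = 22.83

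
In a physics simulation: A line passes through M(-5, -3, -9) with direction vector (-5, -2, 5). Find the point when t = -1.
P(-1) = (-5 + (-5)(-1), -3 + (-2)(-1), -9 + 5(-1)) = (0, -1, -14)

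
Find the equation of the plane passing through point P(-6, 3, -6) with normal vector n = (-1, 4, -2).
d = n·P = (-1)(-6) + (4)(3) + (-2)(-6) = 30
Plane: -x + 4y - 2z = 30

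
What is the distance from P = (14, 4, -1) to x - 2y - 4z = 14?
d = |1(14) + (-2)(4) + (-4)(-1) - (14)| / √(1² + (-2)² + (-4)²) = 4/√21 = 0.8729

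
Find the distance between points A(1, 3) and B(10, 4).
Using the distance formula: d = sqrt((x₂-x₁)² + (y₂-y₁)²)
dx = 10 - 1 = 9
dy = 4 - 3 = 1
d = sqrt(9² + 1²) = sqrt(81 + 1) = sqrt(82) = 9.06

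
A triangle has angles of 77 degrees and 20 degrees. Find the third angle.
Sum of angles in a triangle = 180 degrees
Third angle = 180 - 77 - 20
Third angle = 83 degrees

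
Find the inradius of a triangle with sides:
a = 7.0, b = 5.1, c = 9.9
s = (a+b+c)/2 = (7.0+5.1+9.9)/2 = 11
Area = √(s(s-a)(s-b)(s-c)) = √(11·4·5.9·1.1) = 16.8985
r = Area/s = 16.8985/11 = 1.536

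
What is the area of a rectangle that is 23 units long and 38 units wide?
Area = length * width
Area = 23 * 38
Area = 874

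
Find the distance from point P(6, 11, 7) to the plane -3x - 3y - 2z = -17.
d = |(-3)(6) + (-3)(11) + (-2)(7) - (-17)| / √((-3)² + (-3)² + (-2)²) = 48/√22 = 10.23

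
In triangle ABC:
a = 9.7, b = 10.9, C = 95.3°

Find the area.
Using A = ½ab·sin(C):
A = ½·9.7·10.9·sin(95.3°) = ½·105.73·0.995725 = 52.64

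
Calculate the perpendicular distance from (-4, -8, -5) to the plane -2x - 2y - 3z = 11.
d = |(-2)(-4) + (-2)(-8) + (-3)(-5) - (11)| / √((-2)² + (-2)² + (-3)²) = 28/√17 = 6.791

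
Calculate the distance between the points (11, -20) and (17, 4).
Using the distance formula: d = sqrt((x₂-x₁)² + (y₂-y₁)²)
dx = 17 - 11 = 6
dy = 4 - (-20) = 24
d = sqrt(6² + 24²) = sqrt(36 + 576) = sqrt(612) = 24.74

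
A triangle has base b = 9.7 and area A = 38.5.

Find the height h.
A = ½bh  →  h = 2A/b
h = 2·38.5/9.7 = 7.938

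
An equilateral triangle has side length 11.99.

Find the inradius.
For an equilateral triangle, r = s/(2√3) where s is the side.
r = 11.99/(2√3) = 11.99/3.464102 = 3.461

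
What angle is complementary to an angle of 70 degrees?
Complementary angles sum to 90 degrees.
Other angle = 90 - 70
Other angle = 20 degrees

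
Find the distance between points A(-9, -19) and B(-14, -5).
Using the distance formula: d = sqrt((x₂-x₁)² + (y₂-y₁)²)
dx = (-14) - (-9) = -5
dy = (-5) - (-19) = 14
d = sqrt((-5)² + 14²) = sqrt(25 + 196) = sqrt(221) = 14.87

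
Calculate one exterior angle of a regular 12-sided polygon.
Exterior angle of a regular n-gon = 360/n
Exterior angle = 360/12
Exterior angle = 30 degrees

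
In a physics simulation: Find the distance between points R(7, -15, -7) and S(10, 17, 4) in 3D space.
d = √[(3)² + (32)² + (11)²] = √1154 = 33.97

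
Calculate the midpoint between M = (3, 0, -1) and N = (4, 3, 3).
Midpoint = ((3+4)/2, (0+3)/2, (-1+3)/2) = (3.5, 1.5, 1)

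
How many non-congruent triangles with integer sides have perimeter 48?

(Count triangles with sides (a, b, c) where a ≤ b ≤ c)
With a ≤ b ≤ c and a + b + c = 48, the triangle inequality a + b > c gives c < 48/2, so c ≤ 23.
Iterate a from 1 to ⌊p/3⌋ = 16; for each a, b ranges from a to ⌊(p−a)/2⌋ with c = p − a − b, keeping only c ≥ b.
Triples: (2, 23, 23), (3, 22, 23), (4, 21, 23), …
Count = 48 triangles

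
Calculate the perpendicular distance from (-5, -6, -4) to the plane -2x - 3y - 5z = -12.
d = |(-2)(-5) + (-3)(-6) + (-5)(-4) - (-12)| / √((-2)² + (-3)² + (-5)²) = 60/√38 = 9.733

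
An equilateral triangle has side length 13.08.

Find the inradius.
For an equilateral triangle, r = s/(2√3) where s is the side.
r = 13.08/(2√3) = 13.08/3.464102 = 3.776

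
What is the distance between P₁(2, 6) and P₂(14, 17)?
Using the distance formula: d = sqrt((x₂-x₁)² + (y₂-y₁)²)
dx = 14 - 2 = 12
dy = 17 - 6 = 11
d = sqrt(12² + 11²) = sqrt(144 + 121) = sqrt(265) = 16.28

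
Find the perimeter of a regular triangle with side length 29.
Perimeter = number of sides * side length
Perimeter = 3 * 29
Perimeter = 87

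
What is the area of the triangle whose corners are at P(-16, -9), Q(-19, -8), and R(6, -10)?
Using the coordinate formula: Area = (1/2)|x₁(y₂-y₃) + x₂(y₃-y₁) + x₃(y₁-y₂)|
Area = (1/2)|(-16)((-8)-(-10)) + (-19)((-10)-(-9)) + 6((-9)-(-8))|
Area = (1/2)|(-16)*2 + (-19)*(-1) + 6*(-1)|
Area = (1/2)|(-32) + 19 + (-6)|
Area = (1/2)*19 = 9.50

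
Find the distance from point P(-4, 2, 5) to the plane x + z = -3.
d = |1(-4) + 0(2) + 1(5) - (-3)| / √(1² + 0² + 1²) = 4/√2 = 2.828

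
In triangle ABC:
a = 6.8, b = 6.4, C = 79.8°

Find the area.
Using A = ½ab·sin(C):
A = ½·6.8·6.4·sin(79.8°) = ½·43.52·0.984196 = 21.42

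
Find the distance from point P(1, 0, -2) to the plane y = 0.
d = |0(1) + 1(0) + 0(-2) - (0)| / √(0² + 1² + 0²) = 0/√1 = 0.0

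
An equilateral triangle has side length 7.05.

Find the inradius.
For an equilateral triangle, r = s/(2√3) where s is the side.
r = 7.05/(2√3) = 7.05/3.464102 = 2.035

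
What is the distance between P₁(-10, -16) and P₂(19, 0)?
Using the distance formula: d = sqrt((x₂-x₁)² + (y₂-y₁)²)
dx = 19 - (-10) = 29
dy = 0 - (-16) = 16
d = sqrt(29² + 16²) = sqrt(841 + 256) = sqrt(1097) = 33.12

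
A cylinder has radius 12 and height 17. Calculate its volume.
Volume = pi * r² * h
Volume = pi * 12² * 17
Volume = pi * 144 * 17
Volume = pi * 2448
Volume = 7690.62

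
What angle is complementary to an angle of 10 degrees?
Complementary angles sum to 90 degrees.
Other angle = 90 - 10
Other angle = 80 degrees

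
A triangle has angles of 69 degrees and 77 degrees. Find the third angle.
Sum of angles in a triangle = 180 degrees
Third angle = 180 - 69 - 77
Third angle = 34 degrees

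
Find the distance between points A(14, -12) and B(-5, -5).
Using the distance formula: d = sqrt((x₂-x₁)² + (y₂-y₁)²)
dx = (-5) - 14 = -19
dy = (-5) - (-12) = 7
d = sqrt((-19)² + 7²) = sqrt(361 + 49) = sqrt(410) = 20.25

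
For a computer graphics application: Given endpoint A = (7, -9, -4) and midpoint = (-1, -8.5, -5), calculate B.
B = (2×(-1) - 7, 2×(-8.5) - (-9), 2×(-5) - (-4)) = (-9, -8, -6)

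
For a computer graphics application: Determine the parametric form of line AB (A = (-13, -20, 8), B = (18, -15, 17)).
Direction vector d = B - A = (31, 5, 9)
x = -13 + 31t, y = -20 + 5t, z = 8 + 9t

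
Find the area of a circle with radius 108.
Area = pi * r²
Area = pi * 108²
Area = pi * 11664
Area = 36643.54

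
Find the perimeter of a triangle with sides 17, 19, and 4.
Perimeter = sum of all sides
Perimeter = 17 + 19 + 4
Perimeter = 40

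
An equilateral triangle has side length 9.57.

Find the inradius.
For an equilateral triangle, r = s/(2√3) where s is the side.
r = 9.57/(2√3) = 9.57/3.464102 = 2.763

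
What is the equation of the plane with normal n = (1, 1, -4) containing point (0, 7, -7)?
d = n·P = (1)(0) + (1)(7) + (-4)(-7) = 35
Plane: x + y - 4z = 35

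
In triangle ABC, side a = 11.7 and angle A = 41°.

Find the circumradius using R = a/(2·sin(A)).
R = a/(2·sin(A)) = 11.7/(2·sin(41°))
R = 11.7/(2·0.656059) = 11.7/1.312118 = 8.917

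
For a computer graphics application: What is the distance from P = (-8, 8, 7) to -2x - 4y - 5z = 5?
d = |(-2)(-8) + (-4)(8) + (-5)(7) - (5)| / √((-2)² + (-4)² + (-5)²) = 56/√45 = 8.348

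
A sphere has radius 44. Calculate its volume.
Volume = (4/3) * pi * r³
Volume = (4/3) * pi * 44³
Volume = (4/3) * pi * 85184
Volume = 356817.90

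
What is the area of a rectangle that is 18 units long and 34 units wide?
Area = length * width
Area = 18 * 34
Area = 612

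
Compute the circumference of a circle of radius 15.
Circumference = 2 * pi * r
Circumference = 2 * pi * 15
Circumference = 94.25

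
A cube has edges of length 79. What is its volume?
Volume = s³
Volume = 79³
Volume = 493039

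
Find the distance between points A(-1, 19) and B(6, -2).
Using the distance formula: d = sqrt((x₂-x₁)² + (y₂-y₁)²)
dx = 6 - (-1) = 7
dy = (-2) - 19 = -21
d = sqrt(7² + (-21)²) = sqrt(49 + 441) = sqrt(490) = 22.14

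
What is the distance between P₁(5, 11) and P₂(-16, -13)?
Using the distance formula: d = sqrt((x₂-x₁)² + (y₂-y₁)²)
dx = (-16) - 5 = -21
dy = (-13) - 11 = -24
d = sqrt((-21)² + (-24)²) = sqrt(441 + 576) = sqrt(1017) = 31.89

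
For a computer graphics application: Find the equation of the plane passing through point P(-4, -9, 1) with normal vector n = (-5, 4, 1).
d = n·P = (-5)(-4) + (4)(-9) + (1)(1) = -15
Plane: -5x + 4y + z = -15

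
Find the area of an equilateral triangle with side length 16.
Area = (sqrt(3)/4) * s²
Area = (sqrt(3)/4) * 16²
Area = (sqrt(3)/4) * 256
Area = 110.85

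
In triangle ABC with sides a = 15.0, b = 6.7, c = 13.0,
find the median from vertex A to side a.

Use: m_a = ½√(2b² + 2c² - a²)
m_a = ½√(2·6.7² + 2·13.0² - 15.0²)
m_a = ½√(89.78 + 338 - 225) = ½√202.78 = 7.12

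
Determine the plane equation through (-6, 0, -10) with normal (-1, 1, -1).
d = n·P = (-1)(-6) + (1)(0) + (-1)(-10) = 16
Plane: -x + y - z = 16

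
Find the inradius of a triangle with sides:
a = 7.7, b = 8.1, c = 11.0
s = (a+b+c)/2 = (7.7+8.1+11.0)/2 = 13.4
Area = √(s(s-a)(s-b)(s-c)) = √(13.4·5.7·5.3·2.4) = 31.1698
r = Area/s = 31.1698/13.4 = 2.326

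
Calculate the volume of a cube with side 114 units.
Volume = s³
Volume = 114³
Volume = 1481544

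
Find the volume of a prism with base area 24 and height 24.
Volume = base area * height
Volume = 24 * 24
Volume = 576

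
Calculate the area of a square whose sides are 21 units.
Area = s²
Area = 21²
Area = 441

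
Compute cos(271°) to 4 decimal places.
cos(271 degrees) = 0.0175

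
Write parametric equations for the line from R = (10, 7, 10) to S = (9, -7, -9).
Direction vector d = S - R = (-1, -14, -19)
x = 10 - t, y = 7 - 14t, z = 10 - 19t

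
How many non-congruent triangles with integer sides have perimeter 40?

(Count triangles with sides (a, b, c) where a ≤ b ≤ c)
With a ≤ b ≤ c and a + b + c = 40, the triangle inequality a + b > c gives c < 40/2, so c ≤ 19.
Iterate a from 1 to ⌊p/3⌋ = 13; for each a, b ranges from a to ⌊(p−a)/2⌋ with c = p − a − b, keeping only c ≥ b.
Triples: (2, 19, 19), (3, 18, 19), (4, 17, 19), …
Count = 33 triangles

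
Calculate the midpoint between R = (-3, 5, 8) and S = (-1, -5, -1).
Midpoint = ((-3-1)/2, (5-5)/2, (8-1)/2) = (-2, 0, 3.5)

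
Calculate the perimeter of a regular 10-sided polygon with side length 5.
Perimeter = number of sides * side length
Perimeter = 10 * 5
Perimeter = 50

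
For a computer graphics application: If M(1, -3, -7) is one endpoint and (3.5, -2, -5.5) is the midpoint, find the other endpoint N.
N = (2×3.5 - 1, 2×(-2) - (-3), 2×(-5.5) - (-7)) = (6, -1, -4)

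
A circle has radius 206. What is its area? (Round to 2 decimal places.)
Area = pi * r²
Area = pi * 206²
Area = pi * 42436
Area = 133316.63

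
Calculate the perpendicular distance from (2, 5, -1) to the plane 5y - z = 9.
d = |0(2) + 5(5) + (-1)(-1) - (9)| / √(0² + 5² + (-1)²) = 17/√26 = 3.334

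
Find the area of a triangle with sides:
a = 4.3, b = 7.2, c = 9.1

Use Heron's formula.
s = (a+b+c)/2 = (4.3+7.2+9.1)/2 = 10.3
A = √(s(s-a)(s-b)(s-c)) = √(10.3·6·3.1·1.2)
A = √229.896 = 15.16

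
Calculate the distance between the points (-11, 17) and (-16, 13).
Using the distance formula: d = sqrt((x₂-x₁)² + (y₂-y₁)²)
dx = (-16) - (-11) = -5
dy = 13 - 17 = -4
d = sqrt((-5)² + (-4)²) = sqrt(25 + 16) = sqrt(41) = 6.40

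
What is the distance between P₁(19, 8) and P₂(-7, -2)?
Using the distance formula: d = sqrt((x₂-x₁)² + (y₂-y₁)²)
dx = (-7) - 19 = -26
dy = (-2) - 8 = -10
d = sqrt((-26)² + (-10)²) = sqrt(676 + 100) = sqrt(776) = 27.86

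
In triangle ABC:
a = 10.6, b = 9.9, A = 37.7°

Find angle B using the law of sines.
sin(B)/b = sin(A)/a
sin(B) = b·sin(A)/a = 9.9·sin(37.7°)/10.6 = 0.571143
B = arcsin(0.571143) = 34.83°  (b ≤ a, so B ≤ A and the acute solution is unique)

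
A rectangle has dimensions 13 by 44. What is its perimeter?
Perimeter = 2 * (length + width)
Perimeter = 2 * (13 + 44)
Perimeter = 2 * 57
Perimeter = 114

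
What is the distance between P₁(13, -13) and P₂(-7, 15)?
Using the distance formula: d = sqrt((x₂-x₁)² + (y₂-y₁)²)
dx = (-7) - 13 = -20
dy = 15 - (-13) = 28
d = sqrt((-20)² + 28²) = sqrt(400 + 784) = sqrt(1184) = 34.41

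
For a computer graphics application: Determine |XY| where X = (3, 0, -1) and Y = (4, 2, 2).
d = √[(1)² + (2)² + (3)²] = √14 = 3.742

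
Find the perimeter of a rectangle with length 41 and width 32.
Perimeter = 2 * (length + width)
Perimeter = 2 * (41 + 32)
Perimeter = 2 * 73
Perimeter = 146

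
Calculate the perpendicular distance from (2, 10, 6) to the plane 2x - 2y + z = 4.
d = |2(2) + (-2)(10) + 1(6) - (4)| / √(2² + (-2)² + 1²) = 14/√9 = 4.667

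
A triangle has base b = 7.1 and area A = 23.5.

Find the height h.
A = ½bh  →  h = 2A/b
h = 2·23.5/7.1 = 6.62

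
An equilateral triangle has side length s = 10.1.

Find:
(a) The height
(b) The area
(a) Height h = s·√3/2 = 10.1·√3/2 = 8.747
(b) Area = (√3/4)·s² = (√3/4)·10.1² = (√3/4)·102.01 = 44.17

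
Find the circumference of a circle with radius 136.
Circumference = 2 * pi * r
Circumference = 2 * pi * 136
Circumference = 854.51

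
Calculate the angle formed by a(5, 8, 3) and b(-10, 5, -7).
a·b = -31, |a|² = 98, |b|² = 174
cos θ = -31/√17052 ≈ -0.2374
θ ≈ 103.7°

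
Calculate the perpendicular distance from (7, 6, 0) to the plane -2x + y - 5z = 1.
d = |(-2)(7) + 1(6) + (-5)(0) - (1)| / √((-2)² + 1² + (-5)²) = 9/√30 = 1.643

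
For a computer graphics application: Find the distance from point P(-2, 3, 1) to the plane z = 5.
d = |0(-2) + 0(3) + 1(1) - (5)| / √(0² + 0² + 1²) = 4/√1 = 4.0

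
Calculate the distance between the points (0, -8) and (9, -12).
Using the distance formula: d = sqrt((x₂-x₁)² + (y₂-y₁)²)
dx = 9 - 0 = 9
dy = (-12) - (-8) = -4
d = sqrt(9² + (-4)²) = sqrt(81 + 16) = sqrt(97) = 9.85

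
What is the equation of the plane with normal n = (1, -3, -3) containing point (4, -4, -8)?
d = n·P = (1)(4) + (-3)(-4) + (-3)(-8) = 40
Plane: x - 3y - 3z = 40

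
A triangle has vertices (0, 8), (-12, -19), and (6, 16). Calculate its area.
Using the coordinate formula: Area = (1/2)|x₁(y₂-y₃) + x₂(y₃-y₁) + x₃(y₁-y₂)|
Area = (1/2)|0((-19)-16) + (-12)(16-8) + 6(8-(-19))|
Area = (1/2)|0*(-35) + (-12)*8 + 6*27|
Area = (1/2)|0 + (-96) + 162|
Area = (1/2)*66 = 33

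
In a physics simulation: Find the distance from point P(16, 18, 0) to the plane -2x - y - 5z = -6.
d = |(-2)(16) + (-1)(18) + (-5)(0) - (-6)| / √((-2)² + (-1)² + (-5)²) = 44/√30 = 8.033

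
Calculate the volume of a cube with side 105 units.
Volume = s³
Volume = 105³
Volume = 1157625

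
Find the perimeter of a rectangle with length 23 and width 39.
Perimeter = 2 * (length + width)
Perimeter = 2 * (23 + 39)
Perimeter = 2 * 62
Perimeter = 124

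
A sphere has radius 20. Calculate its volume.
Volume = (4/3) * pi * r³
Volume = (4/3) * pi * 20³
Volume = (4/3) * pi * 8000
Volume = 33510.32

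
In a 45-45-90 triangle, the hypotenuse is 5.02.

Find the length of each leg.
In a 45-45-90 triangle, hypotenuse = leg·√2  →  leg = hypotenuse/√2
leg = 5.02/√2 = 3.55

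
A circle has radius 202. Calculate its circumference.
Circumference = 2 * pi * r
Circumference = 2 * pi * 202
Circumference = 1269.20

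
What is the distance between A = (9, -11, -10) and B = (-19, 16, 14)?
d = √[(-28)² + (27)² + (24)²] = √2089 = 45.71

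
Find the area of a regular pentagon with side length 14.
For a regular 5-gon with side length s = 14:
Apothem a = s / (2*tan(pi/5)) = 14 / (2*tan(pi/5)) ≈ 9.6347
Perimeter P = 5 * 14 = 70
Area = (1/2) * P * a = (1/2) * 70 * 9.6347 = 337.21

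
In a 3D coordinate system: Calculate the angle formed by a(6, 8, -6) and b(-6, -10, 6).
a·b = -152, |a|² = 136, |b|² = 172
cos θ = -152/√23392 ≈ -0.9938
θ ≈ 173.6°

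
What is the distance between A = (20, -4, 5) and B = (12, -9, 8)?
d = √[(-8)² + (-5)² + (3)²] = √98 = 9.899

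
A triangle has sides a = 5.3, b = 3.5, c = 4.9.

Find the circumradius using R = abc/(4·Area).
s = (a+b+c)/2 = 6.85
Area = √(s(s-a)(s-b)(s-c)) = √(6.85·1.55·3.35·1.95) = 8.32819
R = abc/(4·Area) = (5.3·3.5·4.9)/(4·8.32819) = 90.895/33.31276 = 2.729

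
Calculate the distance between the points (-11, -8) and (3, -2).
Using the distance formula: d = sqrt((x₂-x₁)² + (y₂-y₁)²)
dx = 3 - (-11) = 14
dy = (-2) - (-8) = 6
d = sqrt(14² + 6²) = sqrt(196 + 36) = sqrt(232) = 15.23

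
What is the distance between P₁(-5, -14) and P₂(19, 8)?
Using the distance formula: d = sqrt((x₂-x₁)² + (y₂-y₁)²)
dx = 19 - (-5) = 24
dy = 8 - (-14) = 22
d = sqrt(24² + 22²) = sqrt(576 + 484) = sqrt(1060) = 32.56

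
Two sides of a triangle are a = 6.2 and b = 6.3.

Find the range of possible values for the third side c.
By the triangle inequality: |a - b| < c < a + b
|6.2 - 6.3| < c < 6.2 + 6.3
0.1 < c < 12.5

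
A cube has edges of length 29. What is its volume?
Volume = s³
Volume = 29³
Volume = 24389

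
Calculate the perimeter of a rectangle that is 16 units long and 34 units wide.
Perimeter = 2 * (length + width)
Perimeter = 2 * (16 + 34)
Perimeter = 2 * 50
Perimeter = 100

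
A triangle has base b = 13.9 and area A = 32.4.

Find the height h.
A = ½bh  →  h = 2A/b
h = 2·32.4/13.9 = 4.662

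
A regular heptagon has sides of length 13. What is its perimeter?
Perimeter = number of sides * side length
Perimeter = 7 * 13
Perimeter = 91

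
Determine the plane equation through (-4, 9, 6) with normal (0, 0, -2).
d = n·P = (0)(-4) + (0)(9) + (-2)(6) = -12
Plane: -2z = -12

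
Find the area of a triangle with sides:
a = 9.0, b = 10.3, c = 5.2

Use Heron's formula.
s = (a+b+c)/2 = (9.0+10.3+5.2)/2 = 12.25
A = √(s(s-a)(s-b)(s-c)) = √(12.25·3.25·1.95·7.05)
A = √547.322 = 23.39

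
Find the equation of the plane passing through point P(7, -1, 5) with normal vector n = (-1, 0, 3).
d = n·P = (-1)(7) + (0)(-1) + (3)(5) = 8
Plane: -x + 3z = 8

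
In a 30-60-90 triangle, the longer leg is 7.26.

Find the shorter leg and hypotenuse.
In a 30-60-90 triangle, sides are in ratio 1 : √3 : 2.
Long leg = short leg·√3  →  short leg = 7.26/√3 = 4.192
Hypotenuse = 2·(short leg) = 2·7.26/√3 = 8.383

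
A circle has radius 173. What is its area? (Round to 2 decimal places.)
Area = pi * r²
Area = pi * 173²
Area = pi * 29929
Area = 94024.73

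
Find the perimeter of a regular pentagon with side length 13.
Perimeter = number of sides * side length
Perimeter = 5 * 13
Perimeter = 65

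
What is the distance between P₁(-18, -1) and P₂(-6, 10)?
Using the distance formula: d = sqrt((x₂-x₁)² + (y₂-y₁)²)
dx = (-6) - (-18) = 12
dy = 10 - (-1) = 11
d = sqrt(12² + 11²) = sqrt(144 + 121) = sqrt(265) = 16.28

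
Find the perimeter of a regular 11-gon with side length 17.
Perimeter = number of sides * side length
Perimeter = 11 * 17
Perimeter = 187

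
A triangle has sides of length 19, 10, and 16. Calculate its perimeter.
Perimeter = sum of all sides
Perimeter = 19 + 10 + 16
Perimeter = 45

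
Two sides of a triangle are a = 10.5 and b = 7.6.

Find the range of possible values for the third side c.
By the triangle inequality: |a - b| < c < a + b
|10.5 - 7.6| < c < 10.5 + 7.6
2.9 < c < 18.1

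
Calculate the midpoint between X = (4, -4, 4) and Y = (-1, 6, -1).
Midpoint = ((4-1)/2, (-4+6)/2, (4-1)/2) = (1.5, 1, 1.5)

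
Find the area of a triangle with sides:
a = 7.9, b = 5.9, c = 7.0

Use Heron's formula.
s = (a+b+c)/2 = (7.9+5.9+7.0)/2 = 10.4
A = √(s(s-a)(s-b)(s-c)) = √(10.4·2.5·4.5·3.4)
A = √397.8 = 19.94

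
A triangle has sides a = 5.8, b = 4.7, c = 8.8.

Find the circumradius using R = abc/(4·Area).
s = (a+b+c)/2 = 9.65
Area = √(s(s-a)(s-b)(s-c)) = √(9.65·3.85·4.95·0.85) = 12.5028
R = abc/(4·Area) = (5.8·4.7·8.8)/(4·12.5028) = 239.888/50.0112 = 4.797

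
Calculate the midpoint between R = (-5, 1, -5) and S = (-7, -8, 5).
Midpoint = ((-5-7)/2, (1-8)/2, (-5+5)/2) = (-6, -3.5, 0)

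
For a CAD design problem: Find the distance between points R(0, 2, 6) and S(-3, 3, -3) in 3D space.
d = √[(-3)² + (1)² + (-9)²] = √91 = 9.539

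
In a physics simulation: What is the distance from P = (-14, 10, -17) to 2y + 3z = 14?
d = |0(-14) + 2(10) + 3(-17) - (14)| / √(0² + 2² + 3²) = 45/√13 = 12.48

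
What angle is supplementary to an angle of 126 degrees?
Supplementary angles sum to 180 degrees.
Other angle = 180 - 126
Other angle = 54 degrees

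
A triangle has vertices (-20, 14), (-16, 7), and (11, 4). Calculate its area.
Using the coordinate formula: Area = (1/2)|x₁(y₂-y₃) + x₂(y₃-y₁) + x₃(y₁-y₂)|
Area = (1/2)|(-20)(7-4) + (-16)(4-14) + 11(14-7)|
Area = (1/2)|(-20)*3 + (-16)*(-10) + 11*7|
Area = (1/2)|(-60) + 160 + 77|
Area = (1/2)*177 = 88.50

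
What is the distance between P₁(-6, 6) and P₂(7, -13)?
Using the distance formula: d = sqrt((x₂-x₁)² + (y₂-y₁)²)
dx = 7 - (-6) = 13
dy = (-13) - 6 = -19
d = sqrt(13² + (-19)²) = sqrt(169 + 361) = sqrt(530) = 23.02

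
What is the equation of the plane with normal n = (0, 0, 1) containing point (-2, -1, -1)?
d = n·P = (0)(-2) + (0)(-1) + (1)(-1) = -1
Plane: z = -1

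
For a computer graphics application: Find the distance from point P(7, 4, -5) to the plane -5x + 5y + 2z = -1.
d = |(-5)(7) + 5(4) + 2(-5) - (-1)| / √((-5)² + 5² + 2²) = 24/√54 = 3.266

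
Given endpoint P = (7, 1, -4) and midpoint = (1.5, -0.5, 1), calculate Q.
Q = (2×1.5 - 7, 2×(-0.5) - 1, 2×1 - (-4)) = (-4, -2, 6)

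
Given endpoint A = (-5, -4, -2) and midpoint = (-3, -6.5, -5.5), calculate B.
B = (2×(-3) - (-5), 2×(-6.5) - (-4), 2×(-5.5) - (-2)) = (-1, -9, -9)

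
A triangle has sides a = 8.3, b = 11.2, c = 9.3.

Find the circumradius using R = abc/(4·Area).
s = (a+b+c)/2 = 14.4
Area = √(s(s-a)(s-b)(s-c)) = √(14.4·6.1·3.2·5.1) = 37.8622
R = abc/(4·Area) = (8.3·11.2·9.3)/(4·37.8622) = 864.528/151.4488 = 5.708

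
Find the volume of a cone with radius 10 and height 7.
Volume = (1/3) * pi * r² * h
Volume = (1/3) * pi * 10² * 7
Volume = (1/3) * pi * 100 * 7
Volume = (1/3) * pi * 700
Volume = 733.04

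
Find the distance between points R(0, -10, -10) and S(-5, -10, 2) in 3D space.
d = √[(-5)² + (0)² + (12)²] = √169 = 13.0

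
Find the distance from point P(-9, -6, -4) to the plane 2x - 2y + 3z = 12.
d = |2(-9) + (-2)(-6) + 3(-4) - (12)| / √(2² + (-2)² + 3²) = 30/√17 = 7.276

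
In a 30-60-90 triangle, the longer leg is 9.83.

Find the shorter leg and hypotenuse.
In a 30-60-90 triangle, sides are in ratio 1 : √3 : 2.
Long leg = short leg·√3  →  short leg = 9.83/√3 = 5.675
Hypotenuse = 2·(short leg) = 2·9.83/√3 = 11.35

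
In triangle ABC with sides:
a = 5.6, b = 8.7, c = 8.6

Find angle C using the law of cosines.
cos(C) = (a² + b² - c²)/(2ab)
cos(C) = (5.6² + 8.7² - 8.6²)/(2·5.6·8.7) = 33.09/97.44 = 0.339594
C = arccos(0.339594) = 70.15°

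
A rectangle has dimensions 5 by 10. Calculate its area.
Area = length * width
Area = 5 * 10
Area = 50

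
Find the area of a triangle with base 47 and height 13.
Area = (1/2) * base * height
Area = (1/2) * 47 * 13
Area = 305.50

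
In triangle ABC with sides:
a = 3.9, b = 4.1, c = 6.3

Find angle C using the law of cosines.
cos(C) = (a² + b² - c²)/(2ab)
cos(C) = (3.9² + 4.1² - 6.3²)/(2·3.9·4.1) = -7.67/31.98 = -0.239837
C = arccos(-0.239837) = 103.9°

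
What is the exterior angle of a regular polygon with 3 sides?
Exterior angle of a regular n-gon = 360/n
Exterior angle = 360/3
Exterior angle = 120 degrees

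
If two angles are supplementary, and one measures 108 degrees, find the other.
Supplementary angles sum to 180 degrees.
Other angle = 180 - 108
Other angle = 72 degrees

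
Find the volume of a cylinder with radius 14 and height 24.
Volume = pi * r² * h
Volume = pi * 14² * 24
Volume = pi * 196 * 24
Volume = pi * 4704
Volume = 14778.05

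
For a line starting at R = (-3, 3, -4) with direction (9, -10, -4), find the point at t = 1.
P(1) = (-3 + 9(1), 3 + (-10)(1), -4 + (-4)(1)) = (6, -7, -8)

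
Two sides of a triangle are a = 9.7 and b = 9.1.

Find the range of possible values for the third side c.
By the triangle inequality: |a - b| < c < a + b
|9.7 - 9.1| < c < 9.7 + 9.1
0.6 < c < 18.8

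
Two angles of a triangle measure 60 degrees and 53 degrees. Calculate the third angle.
Sum of angles in a triangle = 180 degrees
Third angle = 180 - 60 - 53
Third angle = 67 degrees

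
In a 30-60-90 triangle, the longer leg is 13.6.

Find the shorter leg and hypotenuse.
In a 30-60-90 triangle, sides are in ratio 1 : √3 : 2.
Long leg = short leg·√3  →  short leg = 13.6/√3 = 7.852
Hypotenuse = 2·(short leg) = 2·13.6/√3 = 15.7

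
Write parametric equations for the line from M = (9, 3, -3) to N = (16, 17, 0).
Direction vector d = N - M = (7, 14, 3)
x = 9 + 7t, y = 3 + 14t, z = -3 + 3t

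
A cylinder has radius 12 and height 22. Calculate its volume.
Volume = pi * r² * h
Volume = pi * 12² * 22
Volume = pi * 144 * 22
Volume = pi * 3168
Volume = 9952.57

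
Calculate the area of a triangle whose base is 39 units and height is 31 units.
Area = (1/2) * base * height
Area = (1/2) * 39 * 31
Area = 604.50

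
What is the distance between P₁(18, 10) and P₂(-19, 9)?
Using the distance formula: d = sqrt((x₂-x₁)² + (y₂-y₁)²)
dx = (-19) - 18 = -37
dy = 9 - 10 = -1
d = sqrt((-37)² + (-1)²) = sqrt(1369 + 1) = sqrt(1370) = 37.01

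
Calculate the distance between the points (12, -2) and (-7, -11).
Using the distance formula: d = sqrt((x₂-x₁)² + (y₂-y₁)²)
dx = (-7) - 12 = -19
dy = (-11) - (-2) = -9
d = sqrt((-19)² + (-9)²) = sqrt(361 + 81) = sqrt(442) = 21.02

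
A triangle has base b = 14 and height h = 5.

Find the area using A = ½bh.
A = ½·14·5 = 35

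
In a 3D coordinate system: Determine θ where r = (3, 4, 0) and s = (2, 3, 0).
r·s = 18, |r|² = 25, |s|² = 13
cos θ = 18/√325 ≈ 0.9985
θ ≈ 3.18°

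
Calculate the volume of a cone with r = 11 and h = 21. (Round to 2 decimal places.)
Volume = (1/3) * pi * r² * h
Volume = (1/3) * pi * 11² * 21
Volume = (1/3) * pi * 121 * 21
Volume = (1/3) * pi * 2541
Volume = 2660.93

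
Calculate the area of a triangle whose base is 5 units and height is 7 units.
Area = (1/2) * base * height
Area = (1/2) * 5 * 7
Area = 17.50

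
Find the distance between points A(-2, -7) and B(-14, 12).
Using the distance formula: d = sqrt((x₂-x₁)² + (y₂-y₁)²)
dx = (-14) - (-2) = -12
dy = 12 - (-7) = 19
d = sqrt((-12)² + 19²) = sqrt(144 + 361) = sqrt(505) = 22.47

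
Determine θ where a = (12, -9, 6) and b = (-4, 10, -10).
a·b = -198, |a|² = 261, |b|² = 216
cos θ = -198/√56376 ≈ -0.8339
θ ≈ 146.5°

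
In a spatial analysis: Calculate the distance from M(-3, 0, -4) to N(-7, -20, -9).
d = √[(-4)² + (-20)² + (-5)²] = √441 = 21.0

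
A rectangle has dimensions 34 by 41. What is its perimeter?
Perimeter = 2 * (length + width)
Perimeter = 2 * (34 + 41)
Perimeter = 2 * 75
Perimeter = 150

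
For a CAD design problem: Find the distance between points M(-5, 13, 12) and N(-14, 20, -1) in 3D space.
d = √[(-9)² + (7)² + (-13)²] = √299 = 17.29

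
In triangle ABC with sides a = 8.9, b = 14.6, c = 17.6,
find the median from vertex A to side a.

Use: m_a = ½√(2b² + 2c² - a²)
m_a = ½√(2·14.6² + 2·17.6² - 8.9²)
m_a = ½√(426.32 + 619.52 - 79.21) = ½√966.63 = 15.55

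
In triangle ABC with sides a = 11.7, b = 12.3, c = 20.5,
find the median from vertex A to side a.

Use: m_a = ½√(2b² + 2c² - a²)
m_a = ½√(2·12.3² + 2·20.5² - 11.7²)
m_a = ½√(302.58 + 840.5 - 136.89) = ½√1006.19 = 15.86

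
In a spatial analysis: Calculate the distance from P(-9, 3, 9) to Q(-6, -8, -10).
d = √[(3)² + (-11)² + (-19)²] = √491 = 22.16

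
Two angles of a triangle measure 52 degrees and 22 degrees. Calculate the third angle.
Sum of angles in a triangle = 180 degrees
Third angle = 180 - 52 - 22
Third angle = 106 degrees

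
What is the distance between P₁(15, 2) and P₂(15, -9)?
Using the distance formula: d = sqrt((x₂-x₁)² + (y₂-y₁)²)
dx = 15 - 15 = 0
dy = (-9) - 2 = -11
d = sqrt(0² + (-11)²) = sqrt(0 + 121) = sqrt(121) = 11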